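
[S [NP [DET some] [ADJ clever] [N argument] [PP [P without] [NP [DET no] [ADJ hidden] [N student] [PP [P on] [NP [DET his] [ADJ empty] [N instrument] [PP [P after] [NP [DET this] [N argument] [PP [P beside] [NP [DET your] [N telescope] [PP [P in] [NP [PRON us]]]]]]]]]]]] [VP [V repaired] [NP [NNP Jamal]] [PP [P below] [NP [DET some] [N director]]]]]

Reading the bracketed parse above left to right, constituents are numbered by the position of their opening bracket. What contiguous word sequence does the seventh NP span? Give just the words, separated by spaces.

Jamal

The NP opening brackets appear, in order, over: "some clever argument without no hidden student on his empty instrument after this argument beside your telescope in us"; "no hidden student on his empty instrument after this argument beside your telescope in us"; "his empty instrument after this argument beside your telescope in us"; "this argument beside your telescope in us"; "your telescope in us"; "us"; "Jamal"; "some director". The seventh one spans "Jamal".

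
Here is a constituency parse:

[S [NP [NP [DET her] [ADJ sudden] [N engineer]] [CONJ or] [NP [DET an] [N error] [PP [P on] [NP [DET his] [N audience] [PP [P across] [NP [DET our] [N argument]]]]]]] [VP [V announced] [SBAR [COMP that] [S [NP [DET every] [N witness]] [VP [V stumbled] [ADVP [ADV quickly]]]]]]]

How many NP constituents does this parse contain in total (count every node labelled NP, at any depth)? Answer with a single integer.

6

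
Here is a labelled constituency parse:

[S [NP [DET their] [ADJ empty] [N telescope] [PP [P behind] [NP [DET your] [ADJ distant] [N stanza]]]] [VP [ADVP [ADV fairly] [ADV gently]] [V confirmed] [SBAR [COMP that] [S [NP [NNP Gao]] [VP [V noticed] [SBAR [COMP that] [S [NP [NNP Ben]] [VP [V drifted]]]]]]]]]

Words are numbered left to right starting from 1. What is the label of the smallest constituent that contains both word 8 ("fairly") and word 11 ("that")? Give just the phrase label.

VP

The smallest bracket enclosing both words is [VP fairly gently confirmed that Gao noticed that Ben drifted], so the label is VP.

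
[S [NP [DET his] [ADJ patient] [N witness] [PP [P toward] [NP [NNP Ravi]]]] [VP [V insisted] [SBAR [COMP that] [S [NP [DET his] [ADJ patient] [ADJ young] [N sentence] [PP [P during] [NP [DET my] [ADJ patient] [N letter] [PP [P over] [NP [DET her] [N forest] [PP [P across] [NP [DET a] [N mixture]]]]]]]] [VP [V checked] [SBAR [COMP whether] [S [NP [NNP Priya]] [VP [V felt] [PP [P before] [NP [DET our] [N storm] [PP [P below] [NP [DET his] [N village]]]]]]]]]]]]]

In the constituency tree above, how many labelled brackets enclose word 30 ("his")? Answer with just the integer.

13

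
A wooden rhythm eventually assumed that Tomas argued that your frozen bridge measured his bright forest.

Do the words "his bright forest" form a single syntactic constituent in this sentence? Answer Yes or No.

Yes

These words form the whole noun phrase headed by "forest", so yes — one constituent.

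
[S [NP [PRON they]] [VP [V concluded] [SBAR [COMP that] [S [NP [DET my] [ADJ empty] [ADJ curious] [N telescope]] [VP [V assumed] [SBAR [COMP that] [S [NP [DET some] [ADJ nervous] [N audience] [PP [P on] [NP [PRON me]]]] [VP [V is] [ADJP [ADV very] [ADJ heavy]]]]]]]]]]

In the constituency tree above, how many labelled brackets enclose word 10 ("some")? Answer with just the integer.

9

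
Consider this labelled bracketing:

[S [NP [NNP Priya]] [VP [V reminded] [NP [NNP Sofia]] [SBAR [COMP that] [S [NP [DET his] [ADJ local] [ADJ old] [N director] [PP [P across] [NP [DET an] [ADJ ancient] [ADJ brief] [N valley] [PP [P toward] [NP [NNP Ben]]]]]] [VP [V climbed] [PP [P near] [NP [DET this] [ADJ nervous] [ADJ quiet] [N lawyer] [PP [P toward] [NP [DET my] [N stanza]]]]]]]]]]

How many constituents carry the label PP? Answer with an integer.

4

The PP constituents are: [PP across an ancient brief valley toward Ben]; [PP toward Ben]; [PP near this nervous quiet lawyer toward my stanza]; [PP toward my stanza]. Total: 4.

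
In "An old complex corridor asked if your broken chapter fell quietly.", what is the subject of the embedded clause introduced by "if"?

The subject of the embedded clause introduced by "if" is the NP immediately before the verb "fell": "your broken chapter".

your broken chapter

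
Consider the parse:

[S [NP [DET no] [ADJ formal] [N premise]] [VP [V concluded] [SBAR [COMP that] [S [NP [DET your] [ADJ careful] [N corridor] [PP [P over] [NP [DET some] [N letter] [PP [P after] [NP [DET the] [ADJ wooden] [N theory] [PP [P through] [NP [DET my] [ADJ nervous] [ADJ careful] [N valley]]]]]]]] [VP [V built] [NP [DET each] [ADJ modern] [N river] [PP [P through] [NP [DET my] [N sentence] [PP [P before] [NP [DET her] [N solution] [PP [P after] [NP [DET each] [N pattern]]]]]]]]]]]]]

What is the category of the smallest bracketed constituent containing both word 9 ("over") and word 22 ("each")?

S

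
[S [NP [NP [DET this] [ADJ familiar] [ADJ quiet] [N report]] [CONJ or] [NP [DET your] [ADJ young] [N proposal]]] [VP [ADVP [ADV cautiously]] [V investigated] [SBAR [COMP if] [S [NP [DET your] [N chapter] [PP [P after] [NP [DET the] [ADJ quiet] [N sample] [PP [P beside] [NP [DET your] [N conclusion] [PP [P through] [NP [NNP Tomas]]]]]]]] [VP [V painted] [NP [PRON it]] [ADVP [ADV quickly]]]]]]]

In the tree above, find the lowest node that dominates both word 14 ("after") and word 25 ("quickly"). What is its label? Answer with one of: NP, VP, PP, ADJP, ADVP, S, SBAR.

S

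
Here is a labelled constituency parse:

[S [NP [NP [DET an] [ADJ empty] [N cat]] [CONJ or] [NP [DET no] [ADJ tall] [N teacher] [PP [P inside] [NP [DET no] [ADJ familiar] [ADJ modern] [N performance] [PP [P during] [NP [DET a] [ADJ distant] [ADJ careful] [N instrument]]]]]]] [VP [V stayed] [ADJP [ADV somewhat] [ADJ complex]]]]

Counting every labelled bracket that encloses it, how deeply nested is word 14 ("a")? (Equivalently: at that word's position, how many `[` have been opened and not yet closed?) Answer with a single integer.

Path from the root down to the word: S → NP → NP → PP → NP → PP → NP → DET. That is 8 enclosing brackets.

8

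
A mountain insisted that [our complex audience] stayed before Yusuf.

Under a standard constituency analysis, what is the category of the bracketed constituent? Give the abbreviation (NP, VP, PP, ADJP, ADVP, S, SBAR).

NP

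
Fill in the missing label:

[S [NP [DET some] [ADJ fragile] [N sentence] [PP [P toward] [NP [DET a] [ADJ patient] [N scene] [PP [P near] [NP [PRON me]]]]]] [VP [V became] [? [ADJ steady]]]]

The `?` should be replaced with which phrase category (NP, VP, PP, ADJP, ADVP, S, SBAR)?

ADJP

The `?` node immediately contains: ADJ 'steady'. That is the internal structure of an adjective phrase, so the label is ADJP.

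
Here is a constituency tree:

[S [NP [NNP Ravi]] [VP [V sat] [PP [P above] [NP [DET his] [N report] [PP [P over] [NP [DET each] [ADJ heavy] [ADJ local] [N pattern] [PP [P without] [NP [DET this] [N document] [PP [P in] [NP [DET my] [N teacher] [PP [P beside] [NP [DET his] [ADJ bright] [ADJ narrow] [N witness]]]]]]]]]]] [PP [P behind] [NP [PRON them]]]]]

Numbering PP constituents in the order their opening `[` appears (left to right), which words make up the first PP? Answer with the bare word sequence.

above his report over each heavy local pattern without this document in my teacher beside his bright narrow witness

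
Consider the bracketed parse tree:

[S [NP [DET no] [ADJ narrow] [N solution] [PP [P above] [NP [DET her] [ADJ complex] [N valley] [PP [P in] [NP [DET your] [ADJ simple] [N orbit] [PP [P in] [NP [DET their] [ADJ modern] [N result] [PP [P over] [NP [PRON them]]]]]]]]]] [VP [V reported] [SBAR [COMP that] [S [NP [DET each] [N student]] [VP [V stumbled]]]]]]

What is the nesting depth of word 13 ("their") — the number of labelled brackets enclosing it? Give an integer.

9

Counting open brackets not yet closed at "their": [S [NP [PP [NP [PP [NP [PP [NP [DET = 9.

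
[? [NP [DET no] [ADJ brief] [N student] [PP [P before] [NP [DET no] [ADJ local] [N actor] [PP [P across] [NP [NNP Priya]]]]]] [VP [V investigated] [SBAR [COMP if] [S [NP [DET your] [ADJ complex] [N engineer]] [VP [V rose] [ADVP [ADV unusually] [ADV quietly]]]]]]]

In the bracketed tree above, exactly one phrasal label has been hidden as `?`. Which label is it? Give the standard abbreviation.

S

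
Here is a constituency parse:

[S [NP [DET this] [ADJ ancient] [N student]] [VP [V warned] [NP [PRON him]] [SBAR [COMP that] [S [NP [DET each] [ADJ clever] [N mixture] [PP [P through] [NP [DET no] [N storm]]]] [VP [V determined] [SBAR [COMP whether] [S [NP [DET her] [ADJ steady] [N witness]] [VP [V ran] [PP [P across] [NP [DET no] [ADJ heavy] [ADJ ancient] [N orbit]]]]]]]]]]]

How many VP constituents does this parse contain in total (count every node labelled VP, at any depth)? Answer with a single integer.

3

Scanning left to right, an opening `[VP` appears at word positions 4, 13, 18 — 3 in total.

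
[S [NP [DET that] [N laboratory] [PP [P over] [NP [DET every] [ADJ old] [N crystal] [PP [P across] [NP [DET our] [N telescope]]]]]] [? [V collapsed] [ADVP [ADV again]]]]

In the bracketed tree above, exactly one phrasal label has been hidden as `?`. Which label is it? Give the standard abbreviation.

A constituent whose immediate children are V 'collapsed', ADVP is a verb phrase: VP.

VP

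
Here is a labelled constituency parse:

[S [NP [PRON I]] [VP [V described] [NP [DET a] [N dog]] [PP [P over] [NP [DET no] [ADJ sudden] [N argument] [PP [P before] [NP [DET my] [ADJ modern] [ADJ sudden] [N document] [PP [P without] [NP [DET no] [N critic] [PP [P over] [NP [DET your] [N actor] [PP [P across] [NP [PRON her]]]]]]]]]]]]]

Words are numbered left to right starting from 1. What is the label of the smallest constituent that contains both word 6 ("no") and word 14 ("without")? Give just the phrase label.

NP

The smallest bracket enclosing both words is [NP no sudden argument before my modern sudden document without no critic over your actor across her], so the label is NP.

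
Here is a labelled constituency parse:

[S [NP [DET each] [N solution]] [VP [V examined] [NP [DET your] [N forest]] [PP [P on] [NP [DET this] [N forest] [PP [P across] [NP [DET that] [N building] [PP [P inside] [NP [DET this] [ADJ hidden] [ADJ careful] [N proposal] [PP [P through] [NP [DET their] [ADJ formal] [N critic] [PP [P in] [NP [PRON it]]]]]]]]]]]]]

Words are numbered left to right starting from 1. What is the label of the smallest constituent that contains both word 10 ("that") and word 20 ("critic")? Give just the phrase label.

The smallest bracket enclosing both words is [NP that building inside this hidden careful proposal through their formal critic in it], so the label is NP.

NP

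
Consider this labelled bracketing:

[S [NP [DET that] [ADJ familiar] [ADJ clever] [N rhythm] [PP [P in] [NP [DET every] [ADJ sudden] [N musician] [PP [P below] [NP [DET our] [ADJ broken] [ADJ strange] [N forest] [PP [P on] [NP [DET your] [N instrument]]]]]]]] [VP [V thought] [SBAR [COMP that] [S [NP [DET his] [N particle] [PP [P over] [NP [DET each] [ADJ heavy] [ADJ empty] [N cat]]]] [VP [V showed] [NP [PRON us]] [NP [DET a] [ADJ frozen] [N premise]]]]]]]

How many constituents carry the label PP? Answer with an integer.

4

Listing each PP by its span: [PP in every sudden musician below our broken strange forest on your instrument]; [PP below our broken strange forest on your instrument]; [PP on your instrument]; [PP over each heavy empty cat] — that makes 4.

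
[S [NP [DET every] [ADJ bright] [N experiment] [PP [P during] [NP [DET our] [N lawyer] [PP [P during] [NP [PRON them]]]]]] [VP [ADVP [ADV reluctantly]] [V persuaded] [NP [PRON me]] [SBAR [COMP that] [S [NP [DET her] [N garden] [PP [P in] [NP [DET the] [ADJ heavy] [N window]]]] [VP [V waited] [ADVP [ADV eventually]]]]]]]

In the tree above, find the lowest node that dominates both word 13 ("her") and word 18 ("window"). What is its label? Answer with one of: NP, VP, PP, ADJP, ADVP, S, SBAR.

Both words fall inside [NP her garden in the heavy window] (words 13–18), and no smaller constituent contains them both. Label: NP.

NP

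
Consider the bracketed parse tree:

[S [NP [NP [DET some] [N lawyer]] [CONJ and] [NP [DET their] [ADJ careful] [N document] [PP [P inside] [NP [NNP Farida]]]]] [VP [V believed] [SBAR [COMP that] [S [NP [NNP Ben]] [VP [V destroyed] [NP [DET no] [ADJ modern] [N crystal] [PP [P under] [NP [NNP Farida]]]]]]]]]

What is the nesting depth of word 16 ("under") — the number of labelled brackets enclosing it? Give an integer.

8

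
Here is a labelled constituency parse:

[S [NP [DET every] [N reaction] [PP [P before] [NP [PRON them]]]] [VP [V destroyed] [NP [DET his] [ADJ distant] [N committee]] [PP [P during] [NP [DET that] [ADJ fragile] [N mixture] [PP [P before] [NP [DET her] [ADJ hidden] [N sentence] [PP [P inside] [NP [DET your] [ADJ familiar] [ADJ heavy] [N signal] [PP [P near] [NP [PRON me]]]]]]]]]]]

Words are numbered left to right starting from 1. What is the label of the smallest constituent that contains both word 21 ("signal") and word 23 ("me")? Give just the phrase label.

The smallest bracket enclosing both words is [NP your familiar heavy signal near me], so the label is NP.

NP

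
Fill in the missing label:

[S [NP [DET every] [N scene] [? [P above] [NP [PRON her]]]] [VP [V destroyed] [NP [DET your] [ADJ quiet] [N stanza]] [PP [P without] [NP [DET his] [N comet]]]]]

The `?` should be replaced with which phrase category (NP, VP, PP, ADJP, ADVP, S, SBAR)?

PP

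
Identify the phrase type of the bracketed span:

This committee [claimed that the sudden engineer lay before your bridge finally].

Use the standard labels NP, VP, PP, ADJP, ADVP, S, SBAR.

The span is built around the verb "claimed" — a verb phrase (VP).

VP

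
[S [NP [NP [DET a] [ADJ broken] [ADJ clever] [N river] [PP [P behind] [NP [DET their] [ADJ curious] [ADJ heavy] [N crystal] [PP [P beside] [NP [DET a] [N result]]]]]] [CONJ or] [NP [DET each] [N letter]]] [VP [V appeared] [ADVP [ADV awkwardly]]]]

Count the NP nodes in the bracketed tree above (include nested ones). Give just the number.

The NP constituents are: [NP a broken clever river behind their curious heavy crystal beside a result or each letter]; [NP a broken clever river behind their curious heavy crystal beside a result]; [NP their curious heavy crystal beside a result]; [NP a result]; [NP each letter]. Total: 5.

5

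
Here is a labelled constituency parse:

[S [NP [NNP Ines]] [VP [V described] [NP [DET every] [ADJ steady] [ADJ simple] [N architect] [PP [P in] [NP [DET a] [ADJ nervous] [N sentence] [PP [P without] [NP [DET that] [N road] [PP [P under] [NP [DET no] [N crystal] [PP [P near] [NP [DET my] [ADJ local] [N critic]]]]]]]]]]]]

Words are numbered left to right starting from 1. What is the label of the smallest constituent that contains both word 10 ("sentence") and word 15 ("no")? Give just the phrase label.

The smallest bracket enclosing both words is [NP a nervous sentence without that road under no crystal near my local critic], so the label is NP.

NP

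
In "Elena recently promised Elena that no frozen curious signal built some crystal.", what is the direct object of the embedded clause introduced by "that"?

"built" heads the VP of the embedded clause introduced by "that", and "some crystal" is its direct object.

some crystal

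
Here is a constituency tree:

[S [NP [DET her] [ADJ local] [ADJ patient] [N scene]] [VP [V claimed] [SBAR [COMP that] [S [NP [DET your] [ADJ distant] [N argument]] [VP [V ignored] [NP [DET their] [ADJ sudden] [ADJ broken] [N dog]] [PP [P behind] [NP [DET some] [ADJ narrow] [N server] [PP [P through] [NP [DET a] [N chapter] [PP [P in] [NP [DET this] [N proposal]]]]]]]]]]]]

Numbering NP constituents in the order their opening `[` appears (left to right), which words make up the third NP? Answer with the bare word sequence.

their sudden broken dog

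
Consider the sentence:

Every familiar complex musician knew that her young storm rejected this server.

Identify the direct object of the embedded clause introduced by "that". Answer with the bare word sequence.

"rejected" heads the VP of the embedded clause introduced by "that", and "this server" is its direct object.

this server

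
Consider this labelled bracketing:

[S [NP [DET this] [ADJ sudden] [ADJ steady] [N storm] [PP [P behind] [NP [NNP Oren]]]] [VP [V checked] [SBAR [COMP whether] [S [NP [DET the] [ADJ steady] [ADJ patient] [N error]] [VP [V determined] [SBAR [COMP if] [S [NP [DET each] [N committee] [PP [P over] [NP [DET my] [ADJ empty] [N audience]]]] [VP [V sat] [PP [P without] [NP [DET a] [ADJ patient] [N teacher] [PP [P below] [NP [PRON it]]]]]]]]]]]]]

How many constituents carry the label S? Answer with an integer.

3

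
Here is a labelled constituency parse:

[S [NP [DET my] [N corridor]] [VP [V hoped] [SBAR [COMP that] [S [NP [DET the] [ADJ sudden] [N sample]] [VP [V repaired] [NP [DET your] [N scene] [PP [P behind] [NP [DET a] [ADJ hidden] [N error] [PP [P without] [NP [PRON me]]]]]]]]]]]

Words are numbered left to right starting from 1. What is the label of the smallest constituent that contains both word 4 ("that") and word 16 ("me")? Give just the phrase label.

SBAR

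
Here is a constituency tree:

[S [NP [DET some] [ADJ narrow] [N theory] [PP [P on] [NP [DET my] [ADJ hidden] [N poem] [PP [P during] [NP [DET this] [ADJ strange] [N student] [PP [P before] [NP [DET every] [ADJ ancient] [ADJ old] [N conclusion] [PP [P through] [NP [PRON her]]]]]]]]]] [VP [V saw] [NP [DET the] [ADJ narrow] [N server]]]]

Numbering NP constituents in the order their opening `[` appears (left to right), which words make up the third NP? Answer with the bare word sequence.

The NP opening brackets appear, in order, over: "some narrow theory on my hidden poem during this strange student before every ancient old conclusion through her"; "my hidden poem during this strange student before every ancient old conclusion through her"; "this strange student before every ancient old conclusion through her"; "every ancient old conclusion through her"; "her"; "the narrow server". The third one spans "this strange student before every ancient old conclusion through her".

this strange student before every ancient old conclusion through her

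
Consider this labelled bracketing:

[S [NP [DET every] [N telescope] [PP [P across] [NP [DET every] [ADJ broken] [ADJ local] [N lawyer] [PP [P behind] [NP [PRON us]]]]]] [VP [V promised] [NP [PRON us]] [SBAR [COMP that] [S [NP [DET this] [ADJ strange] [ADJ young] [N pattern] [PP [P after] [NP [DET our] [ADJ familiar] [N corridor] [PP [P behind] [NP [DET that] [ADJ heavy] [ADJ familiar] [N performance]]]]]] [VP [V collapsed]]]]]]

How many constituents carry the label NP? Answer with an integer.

7

Listing each NP by its span: [NP every telescope across every broken local lawyer behind us]; [NP every broken local lawyer behind us]; [NP us]; [NP us]; [NP this strange young pattern after our familiar corridor behind that heavy familiar performance]; [NP our familiar corridor behind that heavy familiar performance] … — that makes 7.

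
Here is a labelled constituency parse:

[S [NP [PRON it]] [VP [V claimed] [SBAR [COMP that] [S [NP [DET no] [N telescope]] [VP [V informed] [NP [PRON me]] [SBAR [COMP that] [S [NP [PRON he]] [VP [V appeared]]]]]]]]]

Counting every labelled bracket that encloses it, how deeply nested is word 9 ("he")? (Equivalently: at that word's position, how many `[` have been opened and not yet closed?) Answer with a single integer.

9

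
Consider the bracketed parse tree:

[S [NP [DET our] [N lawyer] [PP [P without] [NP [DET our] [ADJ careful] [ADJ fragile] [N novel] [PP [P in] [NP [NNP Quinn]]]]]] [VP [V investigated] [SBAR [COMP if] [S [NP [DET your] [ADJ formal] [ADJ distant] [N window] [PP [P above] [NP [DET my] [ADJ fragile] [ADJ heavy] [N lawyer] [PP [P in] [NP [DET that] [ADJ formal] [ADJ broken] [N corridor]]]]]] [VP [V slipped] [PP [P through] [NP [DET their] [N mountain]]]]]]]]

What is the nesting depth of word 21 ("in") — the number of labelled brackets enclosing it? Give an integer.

9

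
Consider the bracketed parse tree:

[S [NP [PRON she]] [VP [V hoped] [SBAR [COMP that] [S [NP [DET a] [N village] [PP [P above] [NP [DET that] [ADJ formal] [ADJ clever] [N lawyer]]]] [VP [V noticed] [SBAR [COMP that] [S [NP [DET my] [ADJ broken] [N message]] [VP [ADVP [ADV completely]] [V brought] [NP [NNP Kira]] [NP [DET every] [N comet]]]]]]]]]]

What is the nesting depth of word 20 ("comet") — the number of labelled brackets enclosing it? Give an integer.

10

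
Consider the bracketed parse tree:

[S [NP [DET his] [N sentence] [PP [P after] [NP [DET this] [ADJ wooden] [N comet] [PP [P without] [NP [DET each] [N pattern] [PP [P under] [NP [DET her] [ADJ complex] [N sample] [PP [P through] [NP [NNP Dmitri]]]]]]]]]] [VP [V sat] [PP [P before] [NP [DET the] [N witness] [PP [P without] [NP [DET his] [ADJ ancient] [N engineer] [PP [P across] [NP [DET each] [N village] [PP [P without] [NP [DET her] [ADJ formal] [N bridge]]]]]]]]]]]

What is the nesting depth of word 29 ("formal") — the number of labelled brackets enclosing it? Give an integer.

11

The word sits inside ADJ, which is inside NP, inside PP, inside NP, inside PP, inside NP, inside PP, inside NP, inside PP, inside VP, inside S — 11 brackets in all.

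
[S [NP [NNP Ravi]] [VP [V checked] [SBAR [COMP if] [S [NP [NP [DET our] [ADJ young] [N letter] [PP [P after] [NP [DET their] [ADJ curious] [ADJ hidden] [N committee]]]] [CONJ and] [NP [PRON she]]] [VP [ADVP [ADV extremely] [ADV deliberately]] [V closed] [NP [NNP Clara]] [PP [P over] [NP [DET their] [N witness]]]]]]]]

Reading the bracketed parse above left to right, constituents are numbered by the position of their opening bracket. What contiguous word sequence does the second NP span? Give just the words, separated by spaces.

our young letter after their curious hidden committee and she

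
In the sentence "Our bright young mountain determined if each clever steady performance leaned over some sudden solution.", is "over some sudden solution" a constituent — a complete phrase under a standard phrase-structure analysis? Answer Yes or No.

Yes

These words form the whole prepositional phrase headed by "over", so yes — one constituent.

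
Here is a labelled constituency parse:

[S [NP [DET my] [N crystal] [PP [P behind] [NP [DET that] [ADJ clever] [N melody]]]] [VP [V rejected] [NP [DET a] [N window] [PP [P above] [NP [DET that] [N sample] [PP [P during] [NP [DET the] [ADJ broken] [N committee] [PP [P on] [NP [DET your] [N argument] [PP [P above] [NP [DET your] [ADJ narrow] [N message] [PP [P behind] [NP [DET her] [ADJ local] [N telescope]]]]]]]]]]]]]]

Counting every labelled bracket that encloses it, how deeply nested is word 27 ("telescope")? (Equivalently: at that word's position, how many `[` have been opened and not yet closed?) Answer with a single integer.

14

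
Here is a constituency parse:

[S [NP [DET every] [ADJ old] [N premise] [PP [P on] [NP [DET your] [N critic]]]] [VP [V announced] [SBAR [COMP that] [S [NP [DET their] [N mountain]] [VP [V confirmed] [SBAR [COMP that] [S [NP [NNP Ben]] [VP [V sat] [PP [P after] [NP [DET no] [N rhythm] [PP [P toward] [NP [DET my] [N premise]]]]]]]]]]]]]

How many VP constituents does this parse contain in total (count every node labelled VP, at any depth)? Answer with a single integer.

3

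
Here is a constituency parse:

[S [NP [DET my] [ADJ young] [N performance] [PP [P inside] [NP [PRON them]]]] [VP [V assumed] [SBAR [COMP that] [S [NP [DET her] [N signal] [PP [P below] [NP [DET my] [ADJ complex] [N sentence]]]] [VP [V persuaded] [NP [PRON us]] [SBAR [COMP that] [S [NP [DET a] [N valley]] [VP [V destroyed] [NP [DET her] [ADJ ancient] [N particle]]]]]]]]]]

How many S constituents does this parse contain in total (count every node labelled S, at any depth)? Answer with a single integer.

3

The S constituents are: [S my young performance inside them assumed that her signal below my complex sentence persuaded us that a valley destroyed her ancient particle]; [S her signal below my complex sentence persuaded us that a valley destroyed her ancient particle]; [S a valley destroyed her ancient particle]. Total: 3.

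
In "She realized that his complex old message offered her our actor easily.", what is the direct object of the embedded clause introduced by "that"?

Within the embedded clause introduced by "that", the direct object of "offered" is "our actor".

our actor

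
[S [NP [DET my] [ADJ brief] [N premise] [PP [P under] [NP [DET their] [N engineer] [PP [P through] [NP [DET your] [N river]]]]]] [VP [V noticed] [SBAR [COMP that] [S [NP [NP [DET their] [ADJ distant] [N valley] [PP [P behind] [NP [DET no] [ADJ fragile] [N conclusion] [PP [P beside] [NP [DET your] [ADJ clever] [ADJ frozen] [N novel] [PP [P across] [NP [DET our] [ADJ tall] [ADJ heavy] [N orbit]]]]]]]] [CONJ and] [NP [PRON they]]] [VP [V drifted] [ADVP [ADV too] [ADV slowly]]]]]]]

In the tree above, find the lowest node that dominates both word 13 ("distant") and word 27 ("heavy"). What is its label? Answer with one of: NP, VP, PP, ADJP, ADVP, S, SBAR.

NP

The smallest bracket enclosing both words is [NP their distant valley behind no fragile conclusion beside your clever frozen novel across our tall heavy orbit], so the label is NP.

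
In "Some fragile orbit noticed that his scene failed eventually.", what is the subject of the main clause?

some fragile orbit

The subject of the main clause is the NP immediately before the verb "noticed": "some fragile orbit".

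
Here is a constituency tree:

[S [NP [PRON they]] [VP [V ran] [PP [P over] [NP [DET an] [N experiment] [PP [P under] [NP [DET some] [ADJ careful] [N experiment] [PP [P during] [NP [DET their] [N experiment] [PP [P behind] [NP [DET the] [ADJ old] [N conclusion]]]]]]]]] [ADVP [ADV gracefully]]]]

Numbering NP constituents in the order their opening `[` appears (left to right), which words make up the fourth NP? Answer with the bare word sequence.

The NP opening brackets appear, in order, over: "they"; "an experiment under some careful experiment during their experiment behind the old conclusion"; "some careful experiment during their experiment behind the old conclusion"; "their experiment behind the old conclusion"; "the old conclusion". The fourth one spans "their experiment behind the old conclusion".

their experiment behind the old conclusion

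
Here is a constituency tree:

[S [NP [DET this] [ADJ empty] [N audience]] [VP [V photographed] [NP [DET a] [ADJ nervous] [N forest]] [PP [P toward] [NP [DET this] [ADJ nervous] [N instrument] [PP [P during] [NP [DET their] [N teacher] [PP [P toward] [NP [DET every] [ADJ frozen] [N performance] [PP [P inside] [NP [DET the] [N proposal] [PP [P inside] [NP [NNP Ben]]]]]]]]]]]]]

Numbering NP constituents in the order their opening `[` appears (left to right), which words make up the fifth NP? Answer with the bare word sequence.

In left-to-right order the NP constituents are "this empty audience"; "a nervous forest"; "this nervous instrument during their teacher toward every frozen performance inside the proposal inside Ben"; "their teacher toward every frozen performance inside the proposal inside Ben"; "every frozen performance inside the proposal inside Ben"; "the proposal inside Ben"; "Ben". Number 5 is "every frozen performance inside the proposal inside Ben".

every frozen performance inside the proposal inside Ben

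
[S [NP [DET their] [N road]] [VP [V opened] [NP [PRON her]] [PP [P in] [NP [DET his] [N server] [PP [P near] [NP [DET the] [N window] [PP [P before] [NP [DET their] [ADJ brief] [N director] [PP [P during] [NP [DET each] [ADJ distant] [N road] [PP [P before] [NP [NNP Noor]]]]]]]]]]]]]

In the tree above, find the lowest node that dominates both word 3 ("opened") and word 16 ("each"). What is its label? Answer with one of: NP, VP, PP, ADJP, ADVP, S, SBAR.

VP

The smallest bracket enclosing both words is [VP opened her in his server near the window before their brief director during each distant road before Noor], so the label is VP.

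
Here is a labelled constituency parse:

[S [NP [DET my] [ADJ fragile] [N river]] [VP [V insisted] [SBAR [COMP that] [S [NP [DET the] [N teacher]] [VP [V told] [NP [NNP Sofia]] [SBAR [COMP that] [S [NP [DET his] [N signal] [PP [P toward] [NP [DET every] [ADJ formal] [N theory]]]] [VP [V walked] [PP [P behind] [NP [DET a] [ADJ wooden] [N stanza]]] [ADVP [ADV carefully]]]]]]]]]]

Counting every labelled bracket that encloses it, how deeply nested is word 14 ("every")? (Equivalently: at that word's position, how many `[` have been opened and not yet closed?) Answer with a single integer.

11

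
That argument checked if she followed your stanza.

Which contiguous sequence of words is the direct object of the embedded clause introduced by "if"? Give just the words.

your stanza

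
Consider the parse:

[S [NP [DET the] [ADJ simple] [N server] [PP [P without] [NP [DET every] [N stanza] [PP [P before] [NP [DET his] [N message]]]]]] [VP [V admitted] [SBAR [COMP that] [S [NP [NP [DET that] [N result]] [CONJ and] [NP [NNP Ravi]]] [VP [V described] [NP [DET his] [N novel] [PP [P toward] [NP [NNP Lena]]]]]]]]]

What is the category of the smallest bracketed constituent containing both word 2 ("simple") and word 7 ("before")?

NP

Word 2 lies under S → NP → ADJ; word 7 lies under S → NP → PP → NP → PP → P. The lowest shared node is the NP.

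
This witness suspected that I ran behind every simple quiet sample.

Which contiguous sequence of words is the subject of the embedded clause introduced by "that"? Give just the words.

I

The subject of the embedded clause introduced by "that" is the NP immediately before the verb "ran": "I".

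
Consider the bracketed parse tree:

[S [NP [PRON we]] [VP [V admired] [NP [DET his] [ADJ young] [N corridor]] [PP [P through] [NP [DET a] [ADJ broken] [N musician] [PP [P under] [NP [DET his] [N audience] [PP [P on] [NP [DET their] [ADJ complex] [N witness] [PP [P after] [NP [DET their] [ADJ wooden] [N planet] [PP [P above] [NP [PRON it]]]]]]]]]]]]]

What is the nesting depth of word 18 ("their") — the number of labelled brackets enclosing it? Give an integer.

11

Path from the root down to the word: S → VP → PP → NP → PP → NP → PP → NP → PP → NP → DET. That is 11 enclosing brackets.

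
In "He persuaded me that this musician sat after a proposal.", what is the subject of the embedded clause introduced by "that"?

this musician

The subject of the embedded clause introduced by "that" is the NP immediately before the verb "sat": "this musician".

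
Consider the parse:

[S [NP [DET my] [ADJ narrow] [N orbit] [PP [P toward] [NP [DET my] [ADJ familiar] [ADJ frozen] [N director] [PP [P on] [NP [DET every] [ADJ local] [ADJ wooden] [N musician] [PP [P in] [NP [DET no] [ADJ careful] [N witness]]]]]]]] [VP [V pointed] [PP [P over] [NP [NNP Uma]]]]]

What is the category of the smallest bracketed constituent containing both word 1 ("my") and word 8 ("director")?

NP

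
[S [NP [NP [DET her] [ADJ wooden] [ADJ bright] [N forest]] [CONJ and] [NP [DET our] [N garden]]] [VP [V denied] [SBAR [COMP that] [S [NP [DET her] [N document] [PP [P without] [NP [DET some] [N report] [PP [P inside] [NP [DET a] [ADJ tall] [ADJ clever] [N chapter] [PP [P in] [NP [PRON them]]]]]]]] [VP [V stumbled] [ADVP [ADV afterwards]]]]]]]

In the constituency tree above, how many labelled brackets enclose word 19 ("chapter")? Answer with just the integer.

Counting open brackets not yet closed at "chapter": [S [VP [SBAR [S [NP [PP [NP [PP [NP [N = 10.

10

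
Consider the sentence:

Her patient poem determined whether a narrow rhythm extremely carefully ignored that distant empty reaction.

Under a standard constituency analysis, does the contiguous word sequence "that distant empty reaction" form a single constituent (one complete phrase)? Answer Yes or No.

Yes

The sequence corresponds to a single NP node — the noun phrase "that distant empty reaction".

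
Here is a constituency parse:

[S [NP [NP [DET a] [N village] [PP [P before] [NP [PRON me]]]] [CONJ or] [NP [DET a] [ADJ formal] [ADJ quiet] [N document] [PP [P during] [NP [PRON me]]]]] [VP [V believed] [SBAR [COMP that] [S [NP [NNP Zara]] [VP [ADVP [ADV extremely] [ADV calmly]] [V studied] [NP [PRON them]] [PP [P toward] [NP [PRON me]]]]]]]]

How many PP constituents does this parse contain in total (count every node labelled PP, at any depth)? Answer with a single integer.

3

Scanning left to right, an opening `[PP` appears at word positions 3, 10, 19 — 3 in total.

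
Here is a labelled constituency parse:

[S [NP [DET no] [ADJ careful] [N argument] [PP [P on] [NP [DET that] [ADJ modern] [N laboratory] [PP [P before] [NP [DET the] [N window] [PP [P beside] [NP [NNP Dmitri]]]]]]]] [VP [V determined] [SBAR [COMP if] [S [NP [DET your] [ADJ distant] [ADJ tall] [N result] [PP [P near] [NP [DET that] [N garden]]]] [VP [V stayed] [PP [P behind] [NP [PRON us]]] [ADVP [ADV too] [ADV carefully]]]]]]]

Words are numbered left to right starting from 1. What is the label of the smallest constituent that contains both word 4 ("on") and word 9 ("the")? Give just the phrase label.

Word 4 lies under S → NP → PP → P; word 9 lies under S → NP → PP → NP → PP → NP → DET. The lowest shared node is the PP.

PP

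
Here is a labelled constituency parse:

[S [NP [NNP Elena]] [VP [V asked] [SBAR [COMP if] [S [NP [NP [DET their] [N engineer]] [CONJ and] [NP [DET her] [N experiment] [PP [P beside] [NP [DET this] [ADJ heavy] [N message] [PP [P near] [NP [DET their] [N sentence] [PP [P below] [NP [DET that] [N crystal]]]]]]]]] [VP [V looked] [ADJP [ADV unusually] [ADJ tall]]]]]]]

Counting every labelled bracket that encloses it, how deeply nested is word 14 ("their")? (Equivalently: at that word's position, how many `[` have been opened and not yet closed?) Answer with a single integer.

11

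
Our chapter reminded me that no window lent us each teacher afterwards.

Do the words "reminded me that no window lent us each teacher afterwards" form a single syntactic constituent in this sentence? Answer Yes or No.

The sequence corresponds to a single VP node — the verb phrase "reminded me that no window lent us each teacher afterwards".

Yes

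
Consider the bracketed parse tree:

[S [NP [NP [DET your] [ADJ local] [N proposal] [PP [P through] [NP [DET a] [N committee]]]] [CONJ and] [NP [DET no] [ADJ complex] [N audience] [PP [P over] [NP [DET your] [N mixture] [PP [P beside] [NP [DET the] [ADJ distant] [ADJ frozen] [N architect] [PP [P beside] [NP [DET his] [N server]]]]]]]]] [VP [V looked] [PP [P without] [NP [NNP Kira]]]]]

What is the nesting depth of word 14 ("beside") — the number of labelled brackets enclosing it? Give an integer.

The word sits inside P, which is inside PP, inside NP, inside PP, inside NP, inside NP, inside S — 7 brackets in all.

7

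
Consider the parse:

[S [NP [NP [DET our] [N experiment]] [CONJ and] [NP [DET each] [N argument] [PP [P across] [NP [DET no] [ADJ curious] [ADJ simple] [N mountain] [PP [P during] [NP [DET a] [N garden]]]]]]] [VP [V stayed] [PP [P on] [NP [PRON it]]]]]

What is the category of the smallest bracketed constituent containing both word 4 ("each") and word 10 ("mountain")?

The smallest bracket enclosing both words is [NP each argument across no curious simple mountain during a garden], so the label is NP.

NP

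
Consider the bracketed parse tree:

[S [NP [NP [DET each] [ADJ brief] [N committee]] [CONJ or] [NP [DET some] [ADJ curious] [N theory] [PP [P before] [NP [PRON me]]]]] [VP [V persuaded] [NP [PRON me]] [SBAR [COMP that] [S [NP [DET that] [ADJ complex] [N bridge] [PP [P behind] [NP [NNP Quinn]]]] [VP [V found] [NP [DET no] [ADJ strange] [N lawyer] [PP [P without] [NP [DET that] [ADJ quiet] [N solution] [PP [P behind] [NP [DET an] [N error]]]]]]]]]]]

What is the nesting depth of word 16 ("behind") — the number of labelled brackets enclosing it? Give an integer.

7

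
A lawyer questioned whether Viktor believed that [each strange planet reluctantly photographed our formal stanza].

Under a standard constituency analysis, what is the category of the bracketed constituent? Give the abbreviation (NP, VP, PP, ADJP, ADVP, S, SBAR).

S

The bracketed span "each strange planet reluctantly photographed our formal stanza" is headed by "photographed", making it a clause (S).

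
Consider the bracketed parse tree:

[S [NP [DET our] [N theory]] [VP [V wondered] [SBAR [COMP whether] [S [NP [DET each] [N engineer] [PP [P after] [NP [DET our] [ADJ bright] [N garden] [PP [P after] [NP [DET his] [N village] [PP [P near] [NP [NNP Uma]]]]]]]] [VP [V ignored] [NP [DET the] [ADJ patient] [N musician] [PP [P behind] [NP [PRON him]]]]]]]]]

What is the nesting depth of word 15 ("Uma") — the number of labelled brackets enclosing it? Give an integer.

Path from the root down to the word: S → VP → SBAR → S → NP → PP → NP → PP → NP → PP → NP → NNP. That is 12 enclosing brackets.

12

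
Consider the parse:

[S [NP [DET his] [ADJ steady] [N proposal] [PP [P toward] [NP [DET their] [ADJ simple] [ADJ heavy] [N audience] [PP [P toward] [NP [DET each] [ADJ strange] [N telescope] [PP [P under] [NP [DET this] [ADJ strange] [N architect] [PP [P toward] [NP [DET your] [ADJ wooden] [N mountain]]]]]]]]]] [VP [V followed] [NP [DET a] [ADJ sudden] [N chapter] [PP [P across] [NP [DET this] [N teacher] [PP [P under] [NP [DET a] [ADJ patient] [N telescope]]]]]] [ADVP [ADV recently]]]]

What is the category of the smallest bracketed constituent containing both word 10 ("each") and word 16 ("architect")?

Both words fall inside [NP each strange telescope under this strange architect toward your wooden mountain] (words 10–20), and no smaller constituent contains them both. Label: NP.

NP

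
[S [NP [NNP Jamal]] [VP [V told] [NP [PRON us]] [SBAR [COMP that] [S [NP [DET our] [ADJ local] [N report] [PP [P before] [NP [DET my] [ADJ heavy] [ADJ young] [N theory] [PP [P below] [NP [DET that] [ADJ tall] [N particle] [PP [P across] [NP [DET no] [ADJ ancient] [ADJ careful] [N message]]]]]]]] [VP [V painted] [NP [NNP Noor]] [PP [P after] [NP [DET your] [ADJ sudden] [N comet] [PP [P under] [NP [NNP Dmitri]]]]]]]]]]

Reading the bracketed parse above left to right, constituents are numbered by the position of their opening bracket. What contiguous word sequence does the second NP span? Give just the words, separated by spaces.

us

Opening `[NP` markers occur at word positions 1, 3, 5, 9, 14, 18, 23, 25, 29; the second of these opens the constituent [NP us].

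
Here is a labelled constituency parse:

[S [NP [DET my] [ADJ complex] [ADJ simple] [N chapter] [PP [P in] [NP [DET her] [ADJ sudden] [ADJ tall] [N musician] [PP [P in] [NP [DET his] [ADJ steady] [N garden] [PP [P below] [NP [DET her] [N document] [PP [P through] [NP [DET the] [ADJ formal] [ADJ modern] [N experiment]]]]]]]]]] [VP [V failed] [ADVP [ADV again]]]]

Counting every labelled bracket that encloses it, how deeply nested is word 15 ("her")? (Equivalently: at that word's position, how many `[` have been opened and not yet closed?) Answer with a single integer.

9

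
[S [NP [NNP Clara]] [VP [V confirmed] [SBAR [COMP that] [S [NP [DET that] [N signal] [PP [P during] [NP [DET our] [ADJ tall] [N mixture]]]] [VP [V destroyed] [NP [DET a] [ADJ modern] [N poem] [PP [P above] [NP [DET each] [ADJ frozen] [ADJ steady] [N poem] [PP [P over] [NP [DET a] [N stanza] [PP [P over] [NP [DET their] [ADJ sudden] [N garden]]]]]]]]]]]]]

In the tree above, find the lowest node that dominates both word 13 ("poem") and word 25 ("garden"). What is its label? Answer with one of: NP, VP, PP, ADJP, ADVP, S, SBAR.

NP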